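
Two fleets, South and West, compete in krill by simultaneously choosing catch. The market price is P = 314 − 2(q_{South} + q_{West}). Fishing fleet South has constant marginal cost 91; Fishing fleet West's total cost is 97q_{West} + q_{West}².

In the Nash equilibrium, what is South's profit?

Fishing fleet South's profit: π = q_{South}(314 − 2(q_{South} + q_{West})) − 91q_{South}.
∂π/∂q_{South} = 223 − 4q_{South} − 2q_{West} = 0, so q_{South} = 55.75 − 0.5q_{West}.
For West: ∂π/∂q_{West} = 217 − 6q_{West} − 2q_{South} = 0 ⇒ q_{West} = 217/6 − (1/3)q_{South}.
Plugging q_{West} into South's best response: q_{South} = 55.75 − 0.5(217/6 − (1/3)q_{South}) ⇒ (5/6)q_{South} = 113/3, so q_{South} = 45.2.
Then q_{West} = 217/6 − (1/3)·45.2 = 21.1.
Price P = 314 − 2·66.3 = 181.4.
South's profit: (181.4 − 91)·45.2 = 4086.08.

4086.08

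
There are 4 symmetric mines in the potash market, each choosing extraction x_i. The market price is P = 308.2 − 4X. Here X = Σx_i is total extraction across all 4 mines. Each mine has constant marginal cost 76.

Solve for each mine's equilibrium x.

A representative mine's profit is π_i = x_i(308.2 − 4X) − 76x_i, with X = x_i + Σ_{j≠i} x_j.
First-order condition: 232.2 − 8x_i − 4Σ_{j≠i} x_j = 0.
With identical mines, set every x_j = x: then 232.2 − 8x − 12x = 0, i.e. x = 232.2/20 = 11.61.

11.61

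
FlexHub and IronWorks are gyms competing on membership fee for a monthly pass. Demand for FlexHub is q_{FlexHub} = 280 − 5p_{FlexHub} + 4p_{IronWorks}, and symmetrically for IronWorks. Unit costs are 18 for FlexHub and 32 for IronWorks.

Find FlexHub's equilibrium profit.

11045

FlexHub's profit: π = (p_{FlexHub} − 18)(280 − 5p_{FlexHub} + 4p_{IronWorks}).
∂π/∂p_{FlexHub} = 370 − 10p_{FlexHub} + 4p_{IronWorks} = 0 ⇒ p_{FlexHub} = 37 + 0.4p_{IronWorks}.
Similarly p_{IronWorks} = 44 + 0.4p_{FlexHub}.
Substituting the second reaction function into the first: p_{FlexHub} = 37 + 0.4(44 + 0.4p_{FlexHub}), which gives 0.84p_{FlexHub} = 54.6 ⇒ p_{FlexHub} = 65.
Then p_{IronWorks} = 44 + 0.4·65 = 70.
q_{FlexHub} = 280 − 5·65 + 4·70 = 235.
Profit = (65 − 18)·235 = 11045.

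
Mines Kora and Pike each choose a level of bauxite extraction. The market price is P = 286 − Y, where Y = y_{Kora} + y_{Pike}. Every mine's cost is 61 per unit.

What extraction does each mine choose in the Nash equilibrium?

75

Mine Kora's profit: π = y_{Kora}(286 − (y_{Kora} + y_{Pike})) − 61y_{Kora}.
∂π/∂y_{Kora} = 225 − 2y_{Kora} − y_{Pike} = 0, so y_{Kora} = 112.5 − 0.5y_{Pike}.
The game is symmetric, so in equilibrium y_{Pike} = y_{Kora}: the reaction function gives 1.5y_{Kora} = 112.5, hence y_{Kora} = 75.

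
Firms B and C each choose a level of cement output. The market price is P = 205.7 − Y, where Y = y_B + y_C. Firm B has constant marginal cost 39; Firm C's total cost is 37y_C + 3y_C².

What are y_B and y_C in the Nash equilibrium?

77.66, 11.38

Firm B's profit: π = y_B(205.7 − (y_B + y_C)) − 39y_B.
∂π/∂y_B = 166.7 − 2y_B − y_C = 0, so y_B = 83.35 − 0.5y_C.
For C: ∂π/∂y_C = 168.7 − 8y_C − y_B = 0 ⇒ y_C = 21.0875 − 0.125y_B.
Substituting the second reaction function into the first: y_B = 83.35 − 0.5(21.0875 − 0.125y_B), which gives 0.9375y_B = 11649/160 ⇒ y_B = 77.66.
Then y_C = 21.0875 − 0.125·77.66 = 11.38.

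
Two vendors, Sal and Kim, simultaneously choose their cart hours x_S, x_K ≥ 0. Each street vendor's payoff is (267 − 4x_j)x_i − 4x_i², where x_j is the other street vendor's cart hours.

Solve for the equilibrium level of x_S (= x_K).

Sal's payoff is (267 − 4x_K)x_S − 4x_S².
∂π/∂x_S = 267 − 4x_K − 8x_S = 0, so x_S = 33.375 − 0.5x_K.
The game is symmetric, so in equilibrium x_K = x_S: the reaction function gives 1.5x_S = 33.375, hence x_S = 22.25.

22.25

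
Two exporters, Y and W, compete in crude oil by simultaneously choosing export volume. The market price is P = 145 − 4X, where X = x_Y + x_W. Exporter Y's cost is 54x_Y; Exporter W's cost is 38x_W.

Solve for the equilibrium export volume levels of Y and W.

6.25, 10.25

Exporter Y's profit: π = x_Y(145 − 4(x_Y + x_W)) − 54x_Y.
∂π/∂x_Y = 91 − 8x_Y − 4x_W = 0, so x_Y = 11.375 − 0.5x_W.
By the same steps for W: x_W = 13.375 − 0.5x_Y.
Plugging x_W into Y's best response: x_Y = 11.375 − 0.5(13.375 − 0.5x_Y) ⇒ 0.75x_Y = 4.6875, so x_Y = 6.25.
Then x_W = 13.375 − 0.5·6.25 = 10.25.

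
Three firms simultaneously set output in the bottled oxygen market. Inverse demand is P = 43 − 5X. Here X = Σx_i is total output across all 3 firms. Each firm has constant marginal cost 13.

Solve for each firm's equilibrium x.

1.5

A representative firm's profit is π_i = x_i(43 − 5X) − 13x_i, with X = x_i + Σ_{j≠i} x_j.
First-order condition: 30 − 10x_i − 5Σ_{j≠i} x_j = 0.
Imposing symmetry (x_j = x for all j) turns Σ_{j≠i} x_j into 2x, so 30 = 20x and x = 1.5.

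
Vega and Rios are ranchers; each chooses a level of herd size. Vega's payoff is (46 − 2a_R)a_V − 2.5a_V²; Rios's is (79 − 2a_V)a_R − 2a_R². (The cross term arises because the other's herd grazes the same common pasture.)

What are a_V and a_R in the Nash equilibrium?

Expanding Vega's payoff: 46a_V − 2a_Ra_V − 2.5a_V².
∂π/∂a_V = 46 − 2a_R − 5a_V = 0, so a_V = 9.2 − 0.4a_R.
Likewise for Rios: a_R = 19.75 − 0.5a_V.
Plugging a_R into Vega's best response: a_V = 9.2 − 0.4(19.75 − 0.5a_V) ⇒ 0.8a_V = 1.3, so a_V = 1.625.
Then a_R = 19.75 − 0.5·1.625 = 18.9375.

1.625, 18.9375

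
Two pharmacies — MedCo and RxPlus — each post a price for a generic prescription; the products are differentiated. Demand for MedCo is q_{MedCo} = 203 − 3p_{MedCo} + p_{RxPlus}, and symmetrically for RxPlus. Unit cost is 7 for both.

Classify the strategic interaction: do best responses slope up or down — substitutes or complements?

strategic complements

MedCo's profit: π = (p_{MedCo} − 7)(203 − 3p_{MedCo} + p_{RxPlus}).
∂π/∂p_{MedCo} = 224 − 6p_{MedCo} + p_{RxPlus} = 0 ⇒ p_{MedCo} = 112/3 + (1/6)p_{RxPlus}.
The best-response slope dp_{MedCo}/dp_{RxPlus} = 1/6 > 0: the reaction function is upward-sloping, so the choices are strategic complements.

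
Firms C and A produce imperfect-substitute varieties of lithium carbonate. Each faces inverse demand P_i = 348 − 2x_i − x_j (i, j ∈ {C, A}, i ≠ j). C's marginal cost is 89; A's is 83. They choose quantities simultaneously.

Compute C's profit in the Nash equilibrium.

5283.92

Firm C's profit: π = x_C(348 − 2x_C − x_A) − 89x_C.
∂π/∂x_C = 259 − 4x_C − x_A = 0 ⇒ x_C = 64.75 − 0.25x_A.
Similarly x_A = 66.25 − 0.25x_C.
Substituting the second reaction function into the first: x_C = 64.75 − 0.25(66.25 − 0.25x_C), which gives 0.9375x_C = 48.1875 ⇒ x_C = 51.4.
Then x_A = 66.25 − 0.25·51.4 = 53.4.
P_C = 348 − 2·51.4 − 53.4 = 191.8.
Profit = (191.8 − 89)·51.4 = 5283.92.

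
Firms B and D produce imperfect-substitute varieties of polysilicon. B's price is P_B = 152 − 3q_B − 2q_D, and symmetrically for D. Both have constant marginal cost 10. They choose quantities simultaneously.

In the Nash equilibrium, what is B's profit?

945.1875

Firm B's profit: π = q_B(152 − 3q_B − 2q_D) − 10q_B.
∂π/∂q_B = 142 − 6q_B − 2q_D = 0 ⇒ q_B = 71/3 − (1/3)q_D.
By symmetry q_D = q_B; substituting into the reaction function, (4/3)q_B = 71/3 and q_B = 17.75.
P_B = 152 − 3·17.75 − 2·17.75 = 63.25.
Profit = (63.25 − 10)·17.75 = 945.1875.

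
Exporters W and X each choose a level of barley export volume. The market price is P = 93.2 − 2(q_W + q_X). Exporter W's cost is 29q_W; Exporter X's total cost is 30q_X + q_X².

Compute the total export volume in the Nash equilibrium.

Exporter W's profit: π = q_W(93.2 − 2(q_W + q_X)) − 29q_W.
∂π/∂q_W = 64.2 − 4q_W − 2q_X = 0, so q_W = 16.05 − 0.5q_X.
For X: ∂π/∂q_X = 63.2 − 6q_X − 2q_W = 0 ⇒ q_X = 158/15 − (1/3)q_W.
Substituting the second reaction function into the first: q_W = 16.05 − 0.5(158/15 − (1/3)q_W), which gives (5/6)q_W = 647/60 ⇒ q_W = 12.94.
Then q_X = 158/15 − (1/3)·12.94 = 6.22.
Total export volume: 12.94 + 6.22 = 19.16.

19.16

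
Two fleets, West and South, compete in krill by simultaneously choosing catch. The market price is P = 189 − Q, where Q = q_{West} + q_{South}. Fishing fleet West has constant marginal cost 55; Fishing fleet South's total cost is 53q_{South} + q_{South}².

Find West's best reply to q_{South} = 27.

Fishing fleet West's profit: π = q_{West}(189 − (q_{West} + q_{South})) − 55q_{West}.
∂π/∂q_{West} = 134 − 2q_{West} − q_{South} = 0, so q_{West} = 67 − 0.5q_{South}.
At q_{South} = 27: q_{West} = 67 − 0.5·27 = 53.5.

53.5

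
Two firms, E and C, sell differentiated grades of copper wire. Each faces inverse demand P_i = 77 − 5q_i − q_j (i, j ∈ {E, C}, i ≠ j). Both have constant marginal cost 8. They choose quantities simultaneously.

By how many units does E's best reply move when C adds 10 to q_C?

-1

Firm E's profit: π = q_E(77 − 5q_E − q_C) − 8q_E.
∂π/∂q_E = 69 − 10q_E − q_C = 0 ⇒ q_E = 6.9 − 0.1q_C.
The reaction-function slope is −0.1, so a 10-unit rise in q_C moves q_E by −0.1 × 10 = −1. E's best response falls — the actions are strategic substitutes.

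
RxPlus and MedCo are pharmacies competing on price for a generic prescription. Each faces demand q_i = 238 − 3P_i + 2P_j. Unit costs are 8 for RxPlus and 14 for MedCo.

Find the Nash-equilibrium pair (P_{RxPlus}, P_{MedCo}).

66.625, 68.875

RxPlus's profit: π = (P_{RxPlus} − 8)(238 − 3P_{RxPlus} + 2P_{MedCo}).
∂π/∂P_{RxPlus} = 262 − 6P_{RxPlus} + 2P_{MedCo} = 0 ⇒ P_{RxPlus} = 131/3 + (1/3)P_{MedCo}.
Similarly P_{MedCo} = 140/3 + (1/3)P_{RxPlus}.
Substituting the second reaction function into the first: P_{RxPlus} = 131/3 + (1/3)(140/3 + (1/3)P_{RxPlus}), which gives (8/9)P_{RxPlus} = 533/9 ⇒ P_{RxPlus} = 66.625.
Then P_{MedCo} = 140/3 + (1/3)·66.625 = 68.875.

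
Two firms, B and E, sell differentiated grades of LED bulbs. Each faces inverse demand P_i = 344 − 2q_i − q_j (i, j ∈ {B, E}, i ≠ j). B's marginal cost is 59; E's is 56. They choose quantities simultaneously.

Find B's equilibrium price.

172.6

Firm B's profit: π = q_B(344 − 2q_B − q_E) − 59q_B.
∂π/∂q_B = 285 − 4q_B − q_E = 0 ⇒ q_B = 71.25 − 0.25q_E.
Similarly q_E = 72 − 0.25q_B.
Substituting the second reaction function into the first: q_B = 71.25 − 0.25(72 − 0.25q_B), which gives 0.9375q_B = 53.25 ⇒ q_B = 56.8.
Then q_E = 72 − 0.25·56.8 = 57.8.
P_B = 344 − 2·56.8 − 57.8 = 172.6.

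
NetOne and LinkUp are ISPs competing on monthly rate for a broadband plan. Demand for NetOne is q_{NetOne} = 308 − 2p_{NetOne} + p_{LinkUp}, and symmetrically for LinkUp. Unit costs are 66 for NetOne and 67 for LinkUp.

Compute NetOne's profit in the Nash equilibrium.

13057.28

NetOne's profit: π = (p_{NetOne} − 66)(308 − 2p_{NetOne} + p_{LinkUp}).
∂π/∂p_{NetOne} = 440 − 4p_{NetOne} + p_{LinkUp} = 0 ⇒ p_{NetOne} = 110 + 0.25p_{LinkUp}.
Similarly p_{LinkUp} = 110.5 + 0.25p_{NetOne}.
Plugging p_{LinkUp} into NetOne's best response: p_{NetOne} = 110 + 0.25(110.5 + 0.25p_{NetOne}) ⇒ 0.9375p_{NetOne} = 137.625, so p_{NetOne} = 146.8.
Then p_{LinkUp} = 110.5 + 0.25·146.8 = 147.2.
q_{NetOne} = 308 − 2·146.8 + 147.2 = 161.6.
Profit = (146.8 − 66)·161.6 = 13057.28.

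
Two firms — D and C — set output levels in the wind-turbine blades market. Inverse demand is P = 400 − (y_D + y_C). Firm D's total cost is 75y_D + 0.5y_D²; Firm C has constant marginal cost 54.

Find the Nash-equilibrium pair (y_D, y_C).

60.8, 142.6

Firm D's profit: π = y_D(400 − (y_D + y_C)) − 75y_D − 0.5y_D².
∂π/∂y_D = 325 − 3y_D − y_C = 0, so y_D = 325/3 − (1/3)y_C.
For C: ∂π/∂y_C = 346 − 2y_C − y_D = 0 ⇒ y_C = 173 − 0.5y_D.
Solving the two reaction functions simultaneously: (1 − (−1/3)(−0.5))y_D = 325/3 − (1/3)·173, so (5/6)y_D = 152/3 and y_D = 60.8.
Then y_C = 173 − 0.5·60.8 = 142.6.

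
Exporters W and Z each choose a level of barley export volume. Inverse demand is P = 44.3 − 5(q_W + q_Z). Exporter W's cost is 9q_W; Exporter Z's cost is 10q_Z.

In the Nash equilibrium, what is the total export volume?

4.64

Exporter W's profit: π = q_W(44.3 − 5(q_W + q_Z)) − 9q_W.
∂π/∂q_W = 35.3 − 10q_W − 5q_Z = 0, so q_W = 3.53 − 0.5q_Z.
By the same steps for Z: q_Z = 3.43 − 0.5q_W.
Solving the two reaction functions simultaneously: (1 − (−0.5)(−0.5))q_W = 3.53 − 0.5·3.43, so 0.75q_W = 1.815 and q_W = 2.42.
Then q_Z = 3.43 − 0.5·2.42 = 2.22.
Total export volume: 2.42 + 2.22 = 4.64.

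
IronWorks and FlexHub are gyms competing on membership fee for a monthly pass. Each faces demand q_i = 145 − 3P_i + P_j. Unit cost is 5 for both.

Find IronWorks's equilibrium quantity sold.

IronWorks's profit: π = (P_{IronWorks} − 5)(145 − 3P_{IronWorks} + P_{FlexHub}).
∂π/∂P_{IronWorks} = 160 − 6P_{IronWorks} + P_{FlexHub} = 0 ⇒ P_{IronWorks} = 80/3 + (1/6)P_{FlexHub}.
Setting P_{IronWorks} = P_{FlexHub} in the reaction function: P_{IronWorks} = 80/3 + (1/6)P_{IronWorks}, so P_{IronWorks} = (80/3) / (5/6) = 32.
q_{IronWorks} = 145 − 3·32 + 32 = 81.

81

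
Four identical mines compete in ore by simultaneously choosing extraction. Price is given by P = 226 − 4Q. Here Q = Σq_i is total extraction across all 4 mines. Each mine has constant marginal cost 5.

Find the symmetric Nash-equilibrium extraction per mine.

A representative mine's profit is π_i = q_i(226 − 4Q) − 5q_i, with Q = q_i + Σ_{j≠i} q_j.
First-order condition: 221 − 8q_i − 4Σ_{j≠i} q_j = 0.
With identical mines, set every q_j = q: then 221 − 8q − 12q = 0, i.e. q = 221/20 = 11.05.

11.05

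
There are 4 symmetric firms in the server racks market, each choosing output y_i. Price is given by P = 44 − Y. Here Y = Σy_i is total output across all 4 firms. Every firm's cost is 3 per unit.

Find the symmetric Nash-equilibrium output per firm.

8.2

A representative firm's profit is π_i = y_i(44 − Y) − 3y_i, with Y = y_i + Σ_{j≠i} y_j.
First-order condition: 41 − 2y_i − Σ_{j≠i} y_j = 0.
With identical firms, set every y_j = y: then 41 − 2y − 3y = 0, i.e. y = 41/5 = 8.2.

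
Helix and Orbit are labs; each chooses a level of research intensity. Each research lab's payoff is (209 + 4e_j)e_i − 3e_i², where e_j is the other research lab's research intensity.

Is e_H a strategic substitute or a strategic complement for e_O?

strategic complements

Helix's payoff is (209 + 4e_O)e_H − 3e_H².
∂π/∂e_H = 209 + 4e_O − 6e_H = 0, so e_H = 209/6 + (2/3)e_O.
The best-response slope de_H/de_O = 2/3 > 0: the reaction function is upward-sloping, so the choices are strategic complements.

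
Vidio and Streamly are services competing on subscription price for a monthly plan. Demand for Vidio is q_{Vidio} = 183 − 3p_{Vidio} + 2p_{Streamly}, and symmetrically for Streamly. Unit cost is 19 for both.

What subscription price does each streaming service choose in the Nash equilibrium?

60

Vidio's profit: π = (p_{Vidio} − 19)(183 − 3p_{Vidio} + 2p_{Streamly}).
∂π/∂p_{Vidio} = 240 − 6p_{Vidio} + 2p_{Streamly} = 0 ⇒ p_{Vidio} = 40 + (1/3)p_{Streamly}.
Setting p_{Vidio} = p_{Streamly} in the reaction function: p_{Vidio} = 40 + (1/3)p_{Vidio}, so p_{Vidio} = 40 / (2/3) = 60.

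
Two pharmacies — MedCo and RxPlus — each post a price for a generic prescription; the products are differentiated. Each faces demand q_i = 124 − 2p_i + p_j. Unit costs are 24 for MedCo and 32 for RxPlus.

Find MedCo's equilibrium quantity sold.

68.8

MedCo's profit: π = (p_{MedCo} − 24)(124 − 2p_{MedCo} + p_{RxPlus}).
∂π/∂p_{MedCo} = 172 − 4p_{MedCo} + p_{RxPlus} = 0 ⇒ p_{MedCo} = 43 + 0.25p_{RxPlus}.
Similarly p_{RxPlus} = 47 + 0.25p_{MedCo}.
Substituting the second reaction function into the first: p_{MedCo} = 43 + 0.25(47 + 0.25p_{MedCo}), which gives 0.9375p_{MedCo} = 54.75 ⇒ p_{MedCo} = 58.4.
Then p_{RxPlus} = 47 + 0.25·58.4 = 61.6.
q_{MedCo} = 124 − 2·58.4 + 61.6 = 68.8.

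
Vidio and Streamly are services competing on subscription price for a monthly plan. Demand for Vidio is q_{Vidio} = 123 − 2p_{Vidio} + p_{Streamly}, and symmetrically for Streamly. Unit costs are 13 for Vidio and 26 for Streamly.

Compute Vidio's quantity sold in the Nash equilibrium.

76.8

Vidio's profit: π = (p_{Vidio} − 13)(123 − 2p_{Vidio} + p_{Streamly}).
∂π/∂p_{Vidio} = 149 − 4p_{Vidio} + p_{Streamly} = 0 ⇒ p_{Vidio} = 37.25 + 0.25p_{Streamly}.
Similarly p_{Streamly} = 43.75 + 0.25p_{Vidio}.
Plugging p_{Streamly} into Vidio's best response: p_{Vidio} = 37.25 + 0.25(43.75 + 0.25p_{Vidio}) ⇒ 0.9375p_{Vidio} = 48.1875, so p_{Vidio} = 51.4.
Then p_{Streamly} = 43.75 + 0.25·51.4 = 56.6.
q_{Vidio} = 123 − 2·51.4 + 56.6 = 76.8.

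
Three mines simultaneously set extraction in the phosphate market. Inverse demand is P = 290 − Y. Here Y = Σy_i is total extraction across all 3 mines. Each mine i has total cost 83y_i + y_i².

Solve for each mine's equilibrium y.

34.5

A representative mine's profit is π_i = y_i(290 − Y) − 83y_i − y_i², with Y = y_i + Σ_{j≠i} y_j.
First-order condition: 207 − 4y_i − Σ_{j≠i} y_j = 0.
With identical mines, set every y_j = y: then 207 − 4y − 2y = 0, i.e. y = 207/6 = 34.5.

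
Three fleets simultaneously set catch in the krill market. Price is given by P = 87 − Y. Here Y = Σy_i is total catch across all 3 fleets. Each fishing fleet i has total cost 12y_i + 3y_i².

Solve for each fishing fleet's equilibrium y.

7.5

A representative fishing fleet's profit is π_i = y_i(87 − Y) − 12y_i − 3y_i², with Y = y_i + Σ_{j≠i} y_j.
First-order condition: 75 − 8y_i − Σ_{j≠i} y_j = 0.
With identical fishing fleets, set every y_j = y: then 75 − 8y − 2y = 0, i.e. y = 75/10 = 7.5.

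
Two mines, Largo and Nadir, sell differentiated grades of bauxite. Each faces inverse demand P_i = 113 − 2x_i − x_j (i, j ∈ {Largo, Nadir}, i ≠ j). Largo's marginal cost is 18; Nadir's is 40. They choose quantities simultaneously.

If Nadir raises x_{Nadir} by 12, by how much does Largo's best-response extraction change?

Mine Largo's profit: π = x_{Largo}(113 − 2x_{Largo} − x_{Nadir}) − 18x_{Largo}.
∂π/∂x_{Largo} = 95 − 4x_{Largo} − x_{Nadir} = 0 ⇒ x_{Largo} = 23.75 − 0.25x_{Nadir}.
The reaction-function slope is −0.25, so a 12-unit rise in x_{Nadir} moves x_{Largo} by −0.25 × 12 = −3. Largo's best response falls — the actions are strategic substitutes.

-3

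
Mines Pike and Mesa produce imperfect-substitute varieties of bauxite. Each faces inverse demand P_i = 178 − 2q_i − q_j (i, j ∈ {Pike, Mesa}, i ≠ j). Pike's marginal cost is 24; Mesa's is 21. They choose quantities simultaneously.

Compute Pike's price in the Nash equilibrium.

Mine Pike's profit: π = q_{Pike}(178 − 2q_{Pike} − q_{Mesa}) − 24q_{Pike}.
∂π/∂q_{Pike} = 154 − 4q_{Pike} − q_{Mesa} = 0 ⇒ q_{Pike} = 38.5 − 0.25q_{Mesa}.
Similarly q_{Mesa} = 39.25 − 0.25q_{Pike}.
Substituting the second reaction function into the first: q_{Pike} = 38.5 − 0.25(39.25 − 0.25q_{Pike}), which gives 0.9375q_{Pike} = 28.6875 ⇒ q_{Pike} = 30.6.
Then q_{Mesa} = 39.25 − 0.25·30.6 = 31.6.
P_{Pike} = 178 − 2·30.6 − 31.6 = 85.2.

85.2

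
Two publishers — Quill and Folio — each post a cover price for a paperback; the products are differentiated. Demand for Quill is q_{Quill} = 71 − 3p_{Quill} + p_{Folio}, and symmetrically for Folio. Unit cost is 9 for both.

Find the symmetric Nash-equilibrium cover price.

19.6

Quill's profit: π = (p_{Quill} − 9)(71 − 3p_{Quill} + p_{Folio}).
∂π/∂p_{Quill} = 98 − 6p_{Quill} + p_{Folio} = 0 ⇒ p_{Quill} = 49/3 + (1/6)p_{Folio}.
Setting p_{Quill} = p_{Folio} in the reaction function: p_{Quill} = 49/3 + (1/6)p_{Quill}, so p_{Quill} = (49/3) / (5/6) = 19.6.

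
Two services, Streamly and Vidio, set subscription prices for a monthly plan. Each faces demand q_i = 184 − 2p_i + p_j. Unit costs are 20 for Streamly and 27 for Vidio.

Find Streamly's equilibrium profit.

6182.72

Streamly's profit: π = (p_{Streamly} − 20)(184 − 2p_{Streamly} + p_{Vidio}).
∂π/∂p_{Streamly} = 224 − 4p_{Streamly} + p_{Vidio} = 0 ⇒ p_{Streamly} = 56 + 0.25p_{Vidio}.
Similarly p_{Vidio} = 59.5 + 0.25p_{Streamly}.
Plugging p_{Vidio} into Streamly's best response: p_{Streamly} = 56 + 0.25(59.5 + 0.25p_{Streamly}) ⇒ 0.9375p_{Streamly} = 70.875, so p_{Streamly} = 75.6.
Then p_{Vidio} = 59.5 + 0.25·75.6 = 78.4.
q_{Streamly} = 184 − 2·75.6 + 78.4 = 111.2.
Profit = (75.6 − 20)·111.2 = 6182.72.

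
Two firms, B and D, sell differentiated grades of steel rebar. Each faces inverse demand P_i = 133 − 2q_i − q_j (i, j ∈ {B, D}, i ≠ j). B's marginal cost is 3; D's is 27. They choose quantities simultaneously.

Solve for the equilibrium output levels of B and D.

27.6, 19.6

Firm B's profit: π = q_B(133 − 2q_B − q_D) − 3q_B.
∂π/∂q_B = 130 − 4q_B − q_D = 0 ⇒ q_B = 32.5 − 0.25q_D.
Similarly q_D = 26.5 − 0.25q_B.
Solving the two reaction functions simultaneously: (1 − (−0.25)(−0.25))q_B = 32.5 − 0.25·26.5, so 0.9375q_B = 25.875 and q_B = 27.6.
Then q_D = 26.5 − 0.25·27.6 = 19.6.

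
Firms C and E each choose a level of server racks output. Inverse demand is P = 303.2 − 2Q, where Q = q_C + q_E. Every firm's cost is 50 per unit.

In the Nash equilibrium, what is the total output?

84.4

Firm C's profit: π = q_C(303.2 − 2(q_C + q_E)) − 50q_C.
∂π/∂q_C = 253.2 − 4q_C − 2q_E = 0, so q_C = 63.3 − 0.5q_E.
The game is symmetric, so in equilibrium q_E = q_C: the reaction function gives 1.5q_C = 63.3, hence q_C = 42.2.
Total output: 42.2 + 42.2 = 84.4.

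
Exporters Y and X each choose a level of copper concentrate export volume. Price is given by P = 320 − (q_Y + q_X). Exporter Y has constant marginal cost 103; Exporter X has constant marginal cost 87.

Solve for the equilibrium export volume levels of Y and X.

Exporter Y's profit: π = q_Y(320 − (q_Y + q_X)) − 103q_Y.
∂π/∂q_Y = 217 − 2q_Y − q_X = 0, so q_Y = 108.5 − 0.5q_X.
By the same steps for X: q_X = 116.5 − 0.5q_Y.
Solving the two reaction functions simultaneously: (1 − (−0.5)(−0.5))q_Y = 108.5 − 0.5·116.5, so 0.75q_Y = 50.25 and q_Y = 67.
Then q_X = 116.5 − 0.5·67 = 83.

67, 83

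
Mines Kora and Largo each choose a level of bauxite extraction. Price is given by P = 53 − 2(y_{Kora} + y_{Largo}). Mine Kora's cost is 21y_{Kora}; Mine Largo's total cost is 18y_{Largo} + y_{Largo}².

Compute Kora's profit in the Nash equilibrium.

Mine Kora's profit: π = y_{Kora}(53 − 2(y_{Kora} + y_{Largo})) − 21y_{Kora}.
∂π/∂y_{Kora} = 32 − 4y_{Kora} − 2y_{Largo} = 0, so y_{Kora} = 8 − 0.5y_{Largo}.
For Largo: ∂π/∂y_{Largo} = 35 − 6y_{Largo} − 2y_{Kora} = 0 ⇒ y_{Largo} = 35/6 − (1/3)y_{Kora}.
Solving the two reaction functions simultaneously: (1 − (−0.5)(−1/3))y_{Kora} = 8 − 0.5·(35/6), so (5/6)y_{Kora} = 61/12 and y_{Kora} = 6.1.
Then y_{Largo} = 35/6 − (1/3)·6.1 = 3.8.
Price P = 53 − 2·9.9 = 33.2.
Kora's profit: (33.2 − 21)·6.1 = 74.42.

74.42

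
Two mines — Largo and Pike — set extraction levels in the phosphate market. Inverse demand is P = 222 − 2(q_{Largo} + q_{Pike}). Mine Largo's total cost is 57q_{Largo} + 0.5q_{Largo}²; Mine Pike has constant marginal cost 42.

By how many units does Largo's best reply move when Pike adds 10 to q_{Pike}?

-4

Mine Largo's profit: π = q_{Largo}(222 − 2(q_{Largo} + q_{Pike})) − 57q_{Largo} − 0.5q_{Largo}².
∂π/∂q_{Largo} = 165 − 5q_{Largo} − 2q_{Pike} = 0, so q_{Largo} = 33 − 0.4q_{Pike}.
The reaction-function slope is −0.4, so a 10-unit rise in q_{Pike} moves q_{Largo} by −0.4 × 10 = −4. Largo's best response falls — the actions are strategic substitutes.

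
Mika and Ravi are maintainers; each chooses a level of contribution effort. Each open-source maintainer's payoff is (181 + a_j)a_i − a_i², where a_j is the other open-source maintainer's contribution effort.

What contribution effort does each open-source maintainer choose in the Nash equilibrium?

Mika's payoff is (181 + a_R)a_M − a_M².
∂π/∂a_M = 181 + a_R − 2a_M = 0, so a_M = 90.5 + 0.5a_R.
By symmetry a_R = a_M; substituting into the reaction function, 0.5a_M = 90.5 and a_M = 181.

181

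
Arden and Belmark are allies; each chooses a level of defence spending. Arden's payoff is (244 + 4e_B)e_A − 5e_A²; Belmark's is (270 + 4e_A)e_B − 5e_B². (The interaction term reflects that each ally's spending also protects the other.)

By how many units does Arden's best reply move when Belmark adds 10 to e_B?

4

Expanding Arden's payoff: 244e_A + 4e_Be_A − 5e_A².
∂π/∂e_A = 244 + 4e_B − 10e_A = 0, so e_A = 24.4 + 0.4e_B.
The reaction-function slope is 0.4, so a 10-unit rise in e_B moves e_A by 0.4 × 10 = 4. Arden's best response rises — the actions are strategic complements.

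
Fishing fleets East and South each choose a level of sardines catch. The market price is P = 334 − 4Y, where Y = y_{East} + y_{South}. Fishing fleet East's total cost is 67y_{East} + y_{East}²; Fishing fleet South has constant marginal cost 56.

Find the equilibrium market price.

Fishing fleet East's profit: π = y_{East}(334 − 4(y_{East} + y_{South})) − 67y_{East} − y_{East}².
∂π/∂y_{East} = 267 − 10y_{East} − 4y_{South} = 0, so y_{East} = 26.7 − 0.4y_{South}.
For South: ∂π/∂y_{South} = 278 − 8y_{South} − 4y_{East} = 0 ⇒ y_{South} = 34.75 − 0.5y_{East}.
Solving the two reaction functions simultaneously: (1 − (−0.4)(−0.5))y_{East} = 26.7 − 0.4·34.75, so 0.8y_{East} = 12.8 and y_{East} = 16.
Then y_{South} = 34.75 − 0.5·16 = 26.75.
Equilibrium price: P = 334 − 4·42.75 = 163.

163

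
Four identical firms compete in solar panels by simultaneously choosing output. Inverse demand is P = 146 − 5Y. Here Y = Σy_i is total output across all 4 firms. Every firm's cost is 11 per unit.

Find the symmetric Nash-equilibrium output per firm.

5.4

A representative firm's profit is π_i = y_i(146 − 5Y) − 11y_i, with Y = y_i + Σ_{j≠i} y_j.
First-order condition: 135 − 10y_i − 5Σ_{j≠i} y_j = 0.
In a symmetric equilibrium every firm chooses the same y, so Σ_{j≠i} y_j = 3y. The condition becomes 135 − 25y = 0, giving y = 135/25 = 5.4.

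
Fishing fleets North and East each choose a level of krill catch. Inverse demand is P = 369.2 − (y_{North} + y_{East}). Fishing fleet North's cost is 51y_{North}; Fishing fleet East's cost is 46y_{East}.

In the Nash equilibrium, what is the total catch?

213.8

Fishing fleet North's profit: π = y_{North}(369.2 − (y_{North} + y_{East})) − 51y_{North}.
∂π/∂y_{North} = 318.2 − 2y_{North} − y_{East} = 0, so y_{North} = 159.1 − 0.5y_{East}.
By the same steps for East: y_{East} = 161.6 − 0.5y_{North}.
Solving the two reaction functions simultaneously: (1 − (−0.5)(−0.5))y_{North} = 159.1 − 0.5·161.6, so 0.75y_{North} = 78.3 and y_{North} = 104.4.
Then y_{East} = 161.6 − 0.5·104.4 = 109.4.
Total catch: 104.4 + 109.4 = 213.8.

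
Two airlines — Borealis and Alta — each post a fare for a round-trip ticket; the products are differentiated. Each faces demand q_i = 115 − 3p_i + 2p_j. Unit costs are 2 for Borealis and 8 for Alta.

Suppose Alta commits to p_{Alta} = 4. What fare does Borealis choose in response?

Borealis's profit: π = (p_{Borealis} − 2)(115 − 3p_{Borealis} + 2p_{Alta}).
∂π/∂p_{Borealis} = 121 − 6p_{Borealis} + 2p_{Alta} = 0 ⇒ p_{Borealis} = 121/6 + (1/3)p_{Alta}.
At p_{Alta} = 4: p_{Borealis} = 121/6 + (1/3)·4 = 21.5.

21.5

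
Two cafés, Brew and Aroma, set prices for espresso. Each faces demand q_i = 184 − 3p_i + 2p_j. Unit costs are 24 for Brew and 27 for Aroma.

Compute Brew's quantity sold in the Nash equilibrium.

121.6875

Brew's profit: π = (p_{Brew} − 24)(184 − 3p_{Brew} + 2p_{Aroma}).
∂π/∂p_{Brew} = 256 − 6p_{Brew} + 2p_{Aroma} = 0 ⇒ p_{Brew} = 128/3 + (1/3)p_{Aroma}.
Similarly p_{Aroma} = 265/6 + (1/3)p_{Brew}.
Substituting the second reaction function into the first: p_{Brew} = 128/3 + (1/3)(265/6 + (1/3)p_{Brew}), which gives (8/9)p_{Brew} = 1033/18 ⇒ p_{Brew} = 64.5625.
Then p_{Aroma} = 265/6 + (1/3)·64.5625 = 65.6875.
q_{Brew} = 184 − 3·64.5625 + 2·65.6875 = 121.6875.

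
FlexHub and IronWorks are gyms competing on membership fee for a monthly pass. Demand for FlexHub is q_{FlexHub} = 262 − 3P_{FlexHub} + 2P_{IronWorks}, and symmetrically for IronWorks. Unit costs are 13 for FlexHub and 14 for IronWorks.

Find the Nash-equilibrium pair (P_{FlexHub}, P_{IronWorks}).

FlexHub's profit: π = (P_{FlexHub} − 13)(262 − 3P_{FlexHub} + 2P_{IronWorks}).
∂π/∂P_{FlexHub} = 301 − 6P_{FlexHub} + 2P_{IronWorks} = 0 ⇒ P_{FlexHub} = 301/6 + (1/3)P_{IronWorks}.
Similarly P_{IronWorks} = 152/3 + (1/3)P_{FlexHub}.
Plugging P_{IronWorks} into FlexHub's best response: P_{FlexHub} = 301/6 + (1/3)(152/3 + (1/3)P_{FlexHub}) ⇒ (8/9)P_{FlexHub} = 1207/18, so P_{FlexHub} = 75.4375.
Then P_{IronWorks} = 152/3 + (1/3)·75.4375 = 75.8125.

75.4375, 75.8125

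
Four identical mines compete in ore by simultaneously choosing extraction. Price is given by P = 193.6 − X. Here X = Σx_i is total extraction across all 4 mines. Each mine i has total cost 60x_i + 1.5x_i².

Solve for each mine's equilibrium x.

16.7

A representative mine's profit is π_i = x_i(193.6 − X) − 60x_i − 1.5x_i², with X = x_i + Σ_{j≠i} x_j.
First-order condition: 133.6 − 5x_i − Σ_{j≠i} x_j = 0.
With identical mines, set every x_j = x: then 133.6 − 5x − 3x = 0, i.e. x = 133.6/8 = 16.7.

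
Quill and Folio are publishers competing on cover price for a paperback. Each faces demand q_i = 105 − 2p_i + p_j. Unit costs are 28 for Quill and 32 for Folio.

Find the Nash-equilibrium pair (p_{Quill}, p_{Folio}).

Quill's profit: π = (p_{Quill} − 28)(105 − 2p_{Quill} + p_{Folio}).
∂π/∂p_{Quill} = 161 − 4p_{Quill} + p_{Folio} = 0 ⇒ p_{Quill} = 40.25 + 0.25p_{Folio}.
Similarly p_{Folio} = 42.25 + 0.25p_{Quill}.
Solving the two reaction functions simultaneously: (1 − (0.25)(0.25))p_{Quill} = 40.25 + 0.25·42.25, so 0.9375p_{Quill} = 50.8125 and p_{Quill} = 54.2.
Then p_{Folio} = 42.25 + 0.25·54.2 = 55.8.

54.2, 55.8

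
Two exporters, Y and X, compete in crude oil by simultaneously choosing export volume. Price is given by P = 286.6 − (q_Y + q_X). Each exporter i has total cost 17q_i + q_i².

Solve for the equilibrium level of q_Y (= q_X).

53.92

Exporter Y's profit: π = q_Y(286.6 − (q_Y + q_X)) − 17q_Y − q_Y².
∂π/∂q_Y = 269.6 − 4q_Y − q_X = 0, so q_Y = 67.4 − 0.25q_X.
By symmetry q_X = q_Y; substituting into the reaction function, 1.25q_Y = 67.4 and q_Y = 53.92.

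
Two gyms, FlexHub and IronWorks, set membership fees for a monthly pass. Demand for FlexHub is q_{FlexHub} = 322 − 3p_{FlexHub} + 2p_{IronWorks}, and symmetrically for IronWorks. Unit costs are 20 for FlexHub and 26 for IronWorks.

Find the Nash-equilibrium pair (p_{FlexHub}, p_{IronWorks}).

FlexHub's profit: π = (p_{FlexHub} − 20)(322 − 3p_{FlexHub} + 2p_{IronWorks}).
∂π/∂p_{FlexHub} = 382 − 6p_{FlexHub} + 2p_{IronWorks} = 0 ⇒ p_{FlexHub} = 191/3 + (1/3)p_{IronWorks}.
Similarly p_{IronWorks} = 200/3 + (1/3)p_{FlexHub}.
Substituting the second reaction function into the first: p_{FlexHub} = 191/3 + (1/3)(200/3 + (1/3)p_{FlexHub}), which gives (8/9)p_{FlexHub} = 773/9 ⇒ p_{FlexHub} = 96.625.
Then p_{IronWorks} = 200/3 + (1/3)·96.625 = 98.875.

96.625, 98.875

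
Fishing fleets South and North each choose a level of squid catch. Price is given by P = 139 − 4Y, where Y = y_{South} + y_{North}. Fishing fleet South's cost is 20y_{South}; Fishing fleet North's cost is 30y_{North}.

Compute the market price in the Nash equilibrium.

63

Fishing fleet South's profit: π = y_{South}(139 − 4(y_{South} + y_{North})) − 20y_{South}.
∂π/∂y_{South} = 119 − 8y_{South} − 4y_{North} = 0, so y_{South} = 14.875 − 0.5y_{North}.
By the same steps for North: y_{North} = 13.625 − 0.5y_{South}.
Plugging y_{North} into South's best response: y_{South} = 14.875 − 0.5(13.625 − 0.5y_{South}) ⇒ 0.75y_{South} = 8.0625, so y_{South} = 10.75.
Then y_{North} = 13.625 − 0.5·10.75 = 8.25.
Equilibrium price: P = 139 − 4·19 = 63.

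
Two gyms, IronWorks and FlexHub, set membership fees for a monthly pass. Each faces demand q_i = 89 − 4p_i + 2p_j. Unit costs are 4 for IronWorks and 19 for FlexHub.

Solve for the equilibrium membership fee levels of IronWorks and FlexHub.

IronWorks's profit: π = (p_{IronWorks} − 4)(89 − 4p_{IronWorks} + 2p_{FlexHub}).
∂π/∂p_{IronWorks} = 105 − 8p_{IronWorks} + 2p_{FlexHub} = 0 ⇒ p_{IronWorks} = 13.125 + 0.25p_{FlexHub}.
Similarly p_{FlexHub} = 20.625 + 0.25p_{IronWorks}.
Plugging p_{FlexHub} into IronWorks's best response: p_{IronWorks} = 13.125 + 0.25(20.625 + 0.25p_{IronWorks}) ⇒ 0.9375p_{IronWorks} = 585/32, so p_{IronWorks} = 19.5.
Then p_{FlexHub} = 20.625 + 0.25·19.5 = 25.5.

19.5, 25.5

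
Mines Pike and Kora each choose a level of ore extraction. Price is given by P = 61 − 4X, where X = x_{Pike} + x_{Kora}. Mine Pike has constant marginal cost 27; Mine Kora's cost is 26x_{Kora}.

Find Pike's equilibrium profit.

30.25

Mine Pike's profit: π = x_{Pike}(61 − 4(x_{Pike} + x_{Kora})) − 27x_{Pike}.
∂π/∂x_{Pike} = 34 − 8x_{Pike} − 4x_{Kora} = 0, so x_{Pike} = 4.25 − 0.5x_{Kora}.
By the same steps for Kora: x_{Kora} = 4.375 − 0.5x_{Pike}.
Plugging x_{Kora} into Pike's best response: x_{Pike} = 4.25 − 0.5(4.375 − 0.5x_{Pike}) ⇒ 0.75x_{Pike} = 2.0625, so x_{Pike} = 2.75.
Then x_{Kora} = 4.375 − 0.5·2.75 = 3.
Price P = 61 − 4·5.75 = 38.
Pike's profit: (38 − 27)·2.75 = 30.25.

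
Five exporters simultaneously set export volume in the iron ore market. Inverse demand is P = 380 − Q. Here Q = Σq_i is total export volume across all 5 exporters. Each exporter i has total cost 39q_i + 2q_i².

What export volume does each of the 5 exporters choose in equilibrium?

A representative exporter's profit is π_i = q_i(380 − Q) − 39q_i − 2q_i², with Q = q_i + Σ_{j≠i} q_j.
First-order condition: 341 − 6q_i − Σ_{j≠i} q_j = 0.
In a symmetric equilibrium every exporter chooses the same q, so Σ_{j≠i} q_j = 4q. The condition becomes 341 − 10q = 0, giving q = 341/10 = 34.1.

34.1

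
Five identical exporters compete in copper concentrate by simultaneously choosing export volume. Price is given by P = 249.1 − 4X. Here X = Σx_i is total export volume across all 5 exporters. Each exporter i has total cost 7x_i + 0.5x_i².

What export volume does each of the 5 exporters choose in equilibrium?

9.684

A representative exporter's profit is π_i = x_i(249.1 − 4X) − 7x_i − 0.5x_i², with X = x_i + Σ_{j≠i} x_j.
First-order condition: 242.1 − 9x_i − 4Σ_{j≠i} x_j = 0.
In a symmetric equilibrium every exporter chooses the same x, so Σ_{j≠i} x_j = 4x. The condition becomes 242.1 − 25x = 0, giving x = 242.1/25 = 9.684.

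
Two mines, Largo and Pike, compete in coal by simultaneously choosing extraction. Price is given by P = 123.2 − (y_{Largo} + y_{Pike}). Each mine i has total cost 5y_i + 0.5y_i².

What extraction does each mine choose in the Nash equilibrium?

29.55

Mine Largo's profit: π = y_{Largo}(123.2 − (y_{Largo} + y_{Pike})) − 5y_{Largo} − 0.5y_{Largo}².
∂π/∂y_{Largo} = 118.2 − 3y_{Largo} − y_{Pike} = 0, so y_{Largo} = 39.4 − (1/3)y_{Pike}.
By symmetry y_{Pike} = y_{Largo}; substituting into the reaction function, (4/3)y_{Largo} = 39.4 and y_{Largo} = 29.55.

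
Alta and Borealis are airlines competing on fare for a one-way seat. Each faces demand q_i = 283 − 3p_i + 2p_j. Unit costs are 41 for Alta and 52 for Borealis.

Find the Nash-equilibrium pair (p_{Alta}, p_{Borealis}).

Alta's profit: π = (p_{Alta} − 41)(283 − 3p_{Alta} + 2p_{Borealis}).
∂π/∂p_{Alta} = 406 − 6p_{Alta} + 2p_{Borealis} = 0 ⇒ p_{Alta} = 203/3 + (1/3)p_{Borealis}.
Similarly p_{Borealis} = 439/6 + (1/3)p_{Alta}.
Plugging p_{Borealis} into Alta's best response: p_{Alta} = 203/3 + (1/3)(439/6 + (1/3)p_{Alta}) ⇒ (8/9)p_{Alta} = 1657/18, so p_{Alta} = 103.5625.
Then p_{Borealis} = 439/6 + (1/3)·103.5625 = 107.6875.

103.5625, 107.6875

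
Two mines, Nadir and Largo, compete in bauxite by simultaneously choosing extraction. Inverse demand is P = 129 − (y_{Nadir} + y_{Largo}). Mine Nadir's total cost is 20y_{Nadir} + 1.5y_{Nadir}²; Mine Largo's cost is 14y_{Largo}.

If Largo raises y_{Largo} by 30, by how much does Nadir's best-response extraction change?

Mine Nadir's profit: π = y_{Nadir}(129 − (y_{Nadir} + y_{Largo})) − 20y_{Nadir} − 1.5y_{Nadir}².
∂π/∂y_{Nadir} = 109 − 5y_{Nadir} − y_{Largo} = 0, so y_{Nadir} = 21.8 − 0.2y_{Largo}.
The reaction-function slope is −0.2, so a 30-unit rise in y_{Largo} moves y_{Nadir} by −0.2 × 30 = −6. Nadir's best response falls — the actions are strategic substitutes.

-6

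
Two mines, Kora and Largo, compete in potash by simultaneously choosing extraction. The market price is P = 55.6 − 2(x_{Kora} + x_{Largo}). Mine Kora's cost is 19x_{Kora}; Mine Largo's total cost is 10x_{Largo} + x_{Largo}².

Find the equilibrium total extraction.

11.88

Mine Kora's profit: π = x_{Kora}(55.6 − 2(x_{Kora} + x_{Largo})) − 19x_{Kora}.
∂π/∂x_{Kora} = 36.6 − 4x_{Kora} − 2x_{Largo} = 0, so x_{Kora} = 9.15 − 0.5x_{Largo}.
For Largo: ∂π/∂x_{Largo} = 45.6 − 6x_{Largo} − 2x_{Kora} = 0 ⇒ x_{Largo} = 7.6 − (1/3)x_{Kora}.
Solving the two reaction functions simultaneously: (1 − (−0.5)(−1/3))x_{Kora} = 9.15 − 0.5·7.6, so (5/6)x_{Kora} = 5.35 and x_{Kora} = 6.42.
Then x_{Largo} = 7.6 − (1/3)·6.42 = 5.46.
Total extraction: 6.42 + 5.46 = 11.88.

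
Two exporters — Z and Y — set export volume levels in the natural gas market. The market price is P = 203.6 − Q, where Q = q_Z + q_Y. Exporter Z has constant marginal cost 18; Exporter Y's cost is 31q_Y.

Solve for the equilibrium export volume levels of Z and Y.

Exporter Z's profit: π = q_Z(203.6 − (q_Z + q_Y)) − 18q_Z.
∂π/∂q_Z = 185.6 − 2q_Z − q_Y = 0, so q_Z = 92.8 − 0.5q_Y.
By the same steps for Y: q_Y = 86.3 − 0.5q_Z.
Substituting the second reaction function into the first: q_Z = 92.8 − 0.5(86.3 − 0.5q_Z), which gives 0.75q_Z = 49.65 ⇒ q_Z = 66.2.
Then q_Y = 86.3 − 0.5·66.2 = 53.2.

66.2, 53.2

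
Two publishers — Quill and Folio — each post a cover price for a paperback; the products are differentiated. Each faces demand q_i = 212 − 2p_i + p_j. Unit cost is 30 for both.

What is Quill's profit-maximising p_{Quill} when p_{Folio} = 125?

99.25

Quill's profit: π = (p_{Quill} − 30)(212 − 2p_{Quill} + p_{Folio}).
∂π/∂p_{Quill} = 272 − 4p_{Quill} + p_{Folio} = 0 ⇒ p_{Quill} = 68 + 0.25p_{Folio}.
At p_{Folio} = 125: p_{Quill} = 68 + 0.25·125 = 99.25.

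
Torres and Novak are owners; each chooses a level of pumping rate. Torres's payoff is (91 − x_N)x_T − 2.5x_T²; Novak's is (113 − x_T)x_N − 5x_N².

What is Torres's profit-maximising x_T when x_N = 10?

16.2

Expanding Torres's payoff: 91x_T − x_Nx_T − 2.5x_T².
∂π/∂x_T = 91 − x_N − 5x_T = 0, so x_T = 18.2 − 0.2x_N.
At x_N = 10: x_T = 18.2 − 0.2·10 = 16.2.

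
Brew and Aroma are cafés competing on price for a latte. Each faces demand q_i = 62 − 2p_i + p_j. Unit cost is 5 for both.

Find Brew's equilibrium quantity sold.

Brew's profit: π = (p_{Brew} − 5)(62 − 2p_{Brew} + p_{Aroma}).
∂π/∂p_{Brew} = 72 − 4p_{Brew} + p_{Aroma} = 0 ⇒ p_{Brew} = 18 + 0.25p_{Aroma}.
Setting p_{Brew} = p_{Aroma} in the reaction function: p_{Brew} = 18 + 0.25p_{Brew}, so p_{Brew} = 18 / 0.75 = 24.
q_{Brew} = 62 − 2·24 + 24 = 38.

38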